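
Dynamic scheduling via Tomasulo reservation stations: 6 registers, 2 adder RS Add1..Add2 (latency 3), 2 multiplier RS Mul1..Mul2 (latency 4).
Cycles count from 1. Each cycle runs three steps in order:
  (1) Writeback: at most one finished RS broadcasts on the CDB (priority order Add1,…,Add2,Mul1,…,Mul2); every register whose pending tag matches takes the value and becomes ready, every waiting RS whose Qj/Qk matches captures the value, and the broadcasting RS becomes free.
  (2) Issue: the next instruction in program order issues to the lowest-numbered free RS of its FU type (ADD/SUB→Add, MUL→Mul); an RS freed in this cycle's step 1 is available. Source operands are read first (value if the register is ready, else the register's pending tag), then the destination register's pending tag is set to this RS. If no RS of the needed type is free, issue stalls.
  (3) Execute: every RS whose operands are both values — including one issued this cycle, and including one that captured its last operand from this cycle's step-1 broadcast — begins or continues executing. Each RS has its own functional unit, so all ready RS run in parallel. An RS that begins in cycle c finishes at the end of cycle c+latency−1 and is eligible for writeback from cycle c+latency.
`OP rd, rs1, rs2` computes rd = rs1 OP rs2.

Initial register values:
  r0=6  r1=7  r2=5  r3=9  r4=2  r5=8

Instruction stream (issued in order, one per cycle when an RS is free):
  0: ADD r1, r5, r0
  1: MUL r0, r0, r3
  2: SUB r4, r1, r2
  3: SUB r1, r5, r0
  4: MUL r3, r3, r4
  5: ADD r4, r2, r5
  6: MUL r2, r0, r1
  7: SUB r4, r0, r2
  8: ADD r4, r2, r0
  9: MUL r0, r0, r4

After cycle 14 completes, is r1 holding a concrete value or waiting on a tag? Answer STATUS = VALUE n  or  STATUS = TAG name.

cycle 1: issue ADD r1<-Add1 // r0:6,r1:Add1,r2:5,r3:9,r4:2,r5:8
cycle 2: issue MUL r0<-Mul1 // r0:Mul1,r1:Add1,r2:5,r3:9,r4:2,r5:8
cycle 3: issue SUB r4<-Add2 // r0:Mul1,r1:Add1,r2:5,r3:9,r4:Add2,r5:8
cycle 4: CDB Add1=14; issue SUB r1<-Add1 // r0:Mul1,r1:Add1,r2:5,r3:9,r4:Add2,r5:8
cycle 5: issue MUL r3<-Mul2 // r0:Mul1,r1:Add1,r2:5,r3:Mul2,r4:Add2,r5:8
cycle 6: CDB Mul1=54; stall // r0:54,r1:Add1,r2:5,r3:Mul2,r4:Add2,r5:8
cycle 7: CDB Add2=9; issue ADD r4<-Add2 // r0:54,r1:Add1,r2:5,r3:Mul2,r4:Add2,r5:8
cycle 8: issue MUL r2<-Mul1 // r0:54,r1:Add1,r2:Mul1,r3:Mul2,r4:Add2,r5:8
cycle 9: CDB Add1=-46; issue SUB r4<-Add1 // r0:54,r1:-46,r2:Mul1,r3:Mul2,r4:Add1,r5:8
cycle 10: CDB Add2=13; issue ADD r4<-Add2 // r0:54,r1:-46,r2:Mul1,r3:Mul2,r4:Add2,r5:8
cycle 11: CDB Mul2=81; issue MUL r0<-Mul2 // r0:Mul2,r1:-46,r2:Mul1,r3:81,r4:Add2,r5:8
cycle 12: - // r0:Mul2,r1:-46,r2:Mul1,r3:81,r4:Add2,r5:8
cycle 13: CDB Mul1=-2484 // r0:Mul2,r1:-46,r2:-2484,r3:81,r4:Add2,r5:8
cycle 14: - // r0:Mul2,r1:-46,r2:-2484,r3:81,r4:Add2,r5:8

STATUS = VALUE -46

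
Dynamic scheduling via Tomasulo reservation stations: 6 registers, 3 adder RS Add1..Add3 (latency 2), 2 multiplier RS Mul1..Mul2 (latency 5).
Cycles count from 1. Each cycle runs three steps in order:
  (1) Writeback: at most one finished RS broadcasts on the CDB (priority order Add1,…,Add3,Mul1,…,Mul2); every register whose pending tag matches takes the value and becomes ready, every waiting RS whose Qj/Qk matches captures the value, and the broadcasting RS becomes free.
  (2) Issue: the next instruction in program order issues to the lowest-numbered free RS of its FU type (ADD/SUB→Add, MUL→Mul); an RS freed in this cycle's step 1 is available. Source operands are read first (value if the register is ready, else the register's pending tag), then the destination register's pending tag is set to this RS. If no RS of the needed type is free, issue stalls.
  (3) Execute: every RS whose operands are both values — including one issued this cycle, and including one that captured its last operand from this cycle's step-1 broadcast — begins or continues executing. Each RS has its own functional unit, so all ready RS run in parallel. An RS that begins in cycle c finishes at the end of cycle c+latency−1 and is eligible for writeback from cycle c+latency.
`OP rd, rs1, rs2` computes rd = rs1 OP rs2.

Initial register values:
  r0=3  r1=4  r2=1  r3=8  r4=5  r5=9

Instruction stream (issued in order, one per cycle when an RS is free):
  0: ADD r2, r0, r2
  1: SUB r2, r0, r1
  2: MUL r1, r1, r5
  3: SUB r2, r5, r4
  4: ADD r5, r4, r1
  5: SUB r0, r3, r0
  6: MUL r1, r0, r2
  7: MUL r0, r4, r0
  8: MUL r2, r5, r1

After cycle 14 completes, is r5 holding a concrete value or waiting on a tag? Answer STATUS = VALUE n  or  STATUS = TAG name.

c1: issue ADD r2<-Add1 | r0:3,r1:4,r2:Add1,r3:8,r4:5,r5:9
c2: issue SUB r2<-Add2 | r0:3,r1:4,r2:Add2,r3:8,r4:5,r5:9
c3: CDB Add1=4; issue MUL r1<-Mul1 | r0:3,r1:Mul1,r2:Add2,r3:8,r4:5,r5:9
c4: CDB Add2=-1; issue SUB r2<-Add1 | r0:3,r1:Mul1,r2:Add1,r3:8,r4:5,r5:9
c5: issue ADD r5<-Add2 | r0:3,r1:Mul1,r2:Add1,r3:8,r4:5,r5:Add2
c6: CDB Add1=4; issue SUB r0<-Add1 | r0:Add1,r1:Mul1,r2:4,r3:8,r4:5,r5:Add2
c7: issue MUL r1<-Mul2 | r0:Add1,r1:Mul2,r2:4,r3:8,r4:5,r5:Add2
c8: CDB Add1=5; stall | r0:5,r1:Mul2,r2:4,r3:8,r4:5,r5:Add2
c9: CDB Mul1=36; issue MUL r0<-Mul1 | r0:Mul1,r1:Mul2,r2:4,r3:8,r4:5,r5:Add2
c10: stall | r0:Mul1,r1:Mul2,r2:4,r3:8,r4:5,r5:Add2
c11: CDB Add2=41; stall | r0:Mul1,r1:Mul2,r2:4,r3:8,r4:5,r5:41
c12: stall | r0:Mul1,r1:Mul2,r2:4,r3:8,r4:5,r5:41
c13: CDB Mul2=20; issue MUL r2<-Mul2 | r0:Mul1,r1:20,r2:Mul2,r3:8,r4:5,r5:41
c14: CDB Mul1=25 | r0:25,r1:20,r2:Mul2,r3:8,r4:5,r5:41

STATUS = VALUE 41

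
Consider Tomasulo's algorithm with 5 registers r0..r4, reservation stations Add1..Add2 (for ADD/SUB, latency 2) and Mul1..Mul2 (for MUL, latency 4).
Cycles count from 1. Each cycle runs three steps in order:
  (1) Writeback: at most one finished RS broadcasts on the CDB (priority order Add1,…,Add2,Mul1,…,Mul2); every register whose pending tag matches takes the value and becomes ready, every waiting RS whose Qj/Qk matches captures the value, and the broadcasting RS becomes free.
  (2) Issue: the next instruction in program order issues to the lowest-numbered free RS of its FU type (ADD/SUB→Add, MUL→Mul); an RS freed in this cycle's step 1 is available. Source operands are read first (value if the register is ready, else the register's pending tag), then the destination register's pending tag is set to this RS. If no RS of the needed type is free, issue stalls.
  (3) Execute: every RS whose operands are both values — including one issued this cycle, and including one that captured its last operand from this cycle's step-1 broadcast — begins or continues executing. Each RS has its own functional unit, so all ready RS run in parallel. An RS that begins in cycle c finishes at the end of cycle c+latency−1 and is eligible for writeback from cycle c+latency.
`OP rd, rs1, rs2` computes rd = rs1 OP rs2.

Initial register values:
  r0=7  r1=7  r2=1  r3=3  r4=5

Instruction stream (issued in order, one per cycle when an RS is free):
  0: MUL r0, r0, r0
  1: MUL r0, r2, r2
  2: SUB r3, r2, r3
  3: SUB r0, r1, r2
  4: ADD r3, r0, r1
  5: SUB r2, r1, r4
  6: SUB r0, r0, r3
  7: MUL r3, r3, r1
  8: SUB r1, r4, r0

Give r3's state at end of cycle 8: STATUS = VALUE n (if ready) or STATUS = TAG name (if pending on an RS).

STATUS = VALUE 13

c1: issue MUL r0<-Mul1 | r0:Mul1,r1:7,r2:1,r3:3,r4:5
c2: issue MUL r0<-Mul2 | r0:Mul2,r1:7,r2:1,r3:3,r4:5
c3: issue SUB r3<-Add1 | r0:Mul2,r1:7,r2:1,r3:Add1,r4:5
c4: issue SUB r0<-Add2 | r0:Add2,r1:7,r2:1,r3:Add1,r4:5
c5: CDB Add1=-2; issue ADD r3<-Add1 | r0:Add2,r1:7,r2:1,r3:Add1,r4:5
c6: CDB Add2=6; issue SUB r2<-Add2 | r0:6,r1:7,r2:Add2,r3:Add1,r4:5
c7: CDB Mul1=49; stall | r0:6,r1:7,r2:Add2,r3:Add1,r4:5
c8: CDB Add1=13; issue SUB r0<-Add1 | r0:Add1,r1:7,r2:Add2,r3:13,r4:5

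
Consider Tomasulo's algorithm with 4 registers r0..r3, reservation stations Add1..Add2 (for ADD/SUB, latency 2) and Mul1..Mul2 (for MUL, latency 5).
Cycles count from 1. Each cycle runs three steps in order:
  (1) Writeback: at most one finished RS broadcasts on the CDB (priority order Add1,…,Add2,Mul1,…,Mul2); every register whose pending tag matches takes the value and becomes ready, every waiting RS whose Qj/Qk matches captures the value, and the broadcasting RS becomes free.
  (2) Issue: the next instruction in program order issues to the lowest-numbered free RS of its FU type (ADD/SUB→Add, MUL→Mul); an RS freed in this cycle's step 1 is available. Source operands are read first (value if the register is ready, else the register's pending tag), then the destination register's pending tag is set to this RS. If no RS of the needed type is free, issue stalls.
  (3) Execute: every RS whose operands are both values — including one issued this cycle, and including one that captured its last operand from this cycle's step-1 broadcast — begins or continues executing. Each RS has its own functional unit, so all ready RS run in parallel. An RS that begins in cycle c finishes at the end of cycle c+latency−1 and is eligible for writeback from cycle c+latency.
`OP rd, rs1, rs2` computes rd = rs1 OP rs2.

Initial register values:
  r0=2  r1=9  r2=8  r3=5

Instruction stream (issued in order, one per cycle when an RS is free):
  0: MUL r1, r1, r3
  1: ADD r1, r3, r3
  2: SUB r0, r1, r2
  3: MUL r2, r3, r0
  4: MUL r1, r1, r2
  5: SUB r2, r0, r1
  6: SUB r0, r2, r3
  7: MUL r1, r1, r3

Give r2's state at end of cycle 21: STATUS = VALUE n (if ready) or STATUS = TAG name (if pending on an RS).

STATUS = VALUE -98

c1: issue MUL r1<-Mul1 | r0:2,r1:Mul1,r2:8,r3:5
c2: issue ADD r1<-Add1 | r0:2,r1:Add1,r2:8,r3:5
c3: issue SUB r0<-Add2 | r0:Add2,r1:Add1,r2:8,r3:5
c4: CDB Add1=10; issue MUL r2<-Mul2 | r0:Add2,r1:10,r2:Mul2,r3:5
c5: stall | r0:Add2,r1:10,r2:Mul2,r3:5
c6: CDB Add2=2; stall | r0:2,r1:10,r2:Mul2,r3:5
c7: CDB Mul1=45; issue MUL r1<-Mul1 | r0:2,r1:Mul1,r2:Mul2,r3:5
c8: issue SUB r2<-Add1 | r0:2,r1:Mul1,r2:Add1,r3:5
c9: issue SUB r0<-Add2 | r0:Add2,r1:Mul1,r2:Add1,r3:5
c10: stall | r0:Add2,r1:Mul1,r2:Add1,r3:5
c11: CDB Mul2=10; issue MUL r1<-Mul2 | r0:Add2,r1:Mul2,r2:Add1,r3:5
c12: - | r0:Add2,r1:Mul2,r2:Add1,r3:5
c13: - | r0:Add2,r1:Mul2,r2:Add1,r3:5
c14: - | r0:Add2,r1:Mul2,r2:Add1,r3:5
c15: - | r0:Add2,r1:Mul2,r2:Add1,r3:5
c16: CDB Mul1=100 | r0:Add2,r1:Mul2,r2:Add1,r3:5
c17: - | r0:Add2,r1:Mul2,r2:Add1,r3:5
c18: CDB Add1=-98 | r0:Add2,r1:Mul2,r2:-98,r3:5
c19: - | r0:Add2,r1:Mul2,r2:-98,r3:5
c20: CDB Add2=-103 | r0:-103,r1:Mul2,r2:-98,r3:5
c21: CDB Mul2=500 | r0:-103,r1:500,r2:-98,r3:5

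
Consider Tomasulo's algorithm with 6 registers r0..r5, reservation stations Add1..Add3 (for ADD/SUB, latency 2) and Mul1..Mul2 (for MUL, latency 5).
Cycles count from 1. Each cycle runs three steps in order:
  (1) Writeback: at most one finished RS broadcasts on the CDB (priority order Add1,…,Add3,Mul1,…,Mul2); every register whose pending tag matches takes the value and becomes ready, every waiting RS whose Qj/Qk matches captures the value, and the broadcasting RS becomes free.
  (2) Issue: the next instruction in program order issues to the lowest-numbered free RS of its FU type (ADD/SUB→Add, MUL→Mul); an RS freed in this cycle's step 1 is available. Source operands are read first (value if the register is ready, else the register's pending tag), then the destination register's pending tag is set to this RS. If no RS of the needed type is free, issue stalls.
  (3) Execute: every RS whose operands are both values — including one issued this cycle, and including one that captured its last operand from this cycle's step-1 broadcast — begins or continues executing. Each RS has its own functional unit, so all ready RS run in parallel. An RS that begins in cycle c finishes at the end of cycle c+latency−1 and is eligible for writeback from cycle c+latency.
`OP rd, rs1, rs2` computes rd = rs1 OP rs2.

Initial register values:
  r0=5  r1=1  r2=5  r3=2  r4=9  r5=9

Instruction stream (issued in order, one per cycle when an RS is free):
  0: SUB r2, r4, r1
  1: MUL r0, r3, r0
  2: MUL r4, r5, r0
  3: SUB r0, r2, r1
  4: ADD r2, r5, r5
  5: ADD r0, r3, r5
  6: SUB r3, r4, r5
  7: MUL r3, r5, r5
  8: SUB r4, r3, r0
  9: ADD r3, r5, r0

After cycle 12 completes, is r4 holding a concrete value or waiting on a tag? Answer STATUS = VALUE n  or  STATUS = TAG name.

cycle 1: issue SUB r2<-Add1 // r0:5,r1:1,r2:Add1,r3:2,r4:9,r5:9
cycle 2: issue MUL r0<-Mul1 // r0:Mul1,r1:1,r2:Add1,r3:2,r4:9,r5:9
cycle 3: CDB Add1=8; issue MUL r4<-Mul2 // r0:Mul1,r1:1,r2:8,r3:2,r4:Mul2,r5:9
cycle 4: issue SUB r0<-Add1 // r0:Add1,r1:1,r2:8,r3:2,r4:Mul2,r5:9
cycle 5: issue ADD r2<-Add2 // r0:Add1,r1:1,r2:Add2,r3:2,r4:Mul2,r5:9
cycle 6: CDB Add1=7; issue ADD r0<-Add1 // r0:Add1,r1:1,r2:Add2,r3:2,r4:Mul2,r5:9
cycle 7: CDB Add2=18; issue SUB r3<-Add2 // r0:Add1,r1:1,r2:18,r3:Add2,r4:Mul2,r5:9
cycle 8: CDB Add1=11; stall // r0:11,r1:1,r2:18,r3:Add2,r4:Mul2,r5:9
cycle 9: CDB Mul1=10; issue MUL r3<-Mul1 // r0:11,r1:1,r2:18,r3:Mul1,r4:Mul2,r5:9
cycle 10: issue SUB r4<-Add1 // r0:11,r1:1,r2:18,r3:Mul1,r4:Add1,r5:9
cycle 11: issue ADD r3<-Add3 // r0:11,r1:1,r2:18,r3:Add3,r4:Add1,r5:9
cycle 12: - // r0:11,r1:1,r2:18,r3:Add3,r4:Add1,r5:9

STATUS = TAG Add1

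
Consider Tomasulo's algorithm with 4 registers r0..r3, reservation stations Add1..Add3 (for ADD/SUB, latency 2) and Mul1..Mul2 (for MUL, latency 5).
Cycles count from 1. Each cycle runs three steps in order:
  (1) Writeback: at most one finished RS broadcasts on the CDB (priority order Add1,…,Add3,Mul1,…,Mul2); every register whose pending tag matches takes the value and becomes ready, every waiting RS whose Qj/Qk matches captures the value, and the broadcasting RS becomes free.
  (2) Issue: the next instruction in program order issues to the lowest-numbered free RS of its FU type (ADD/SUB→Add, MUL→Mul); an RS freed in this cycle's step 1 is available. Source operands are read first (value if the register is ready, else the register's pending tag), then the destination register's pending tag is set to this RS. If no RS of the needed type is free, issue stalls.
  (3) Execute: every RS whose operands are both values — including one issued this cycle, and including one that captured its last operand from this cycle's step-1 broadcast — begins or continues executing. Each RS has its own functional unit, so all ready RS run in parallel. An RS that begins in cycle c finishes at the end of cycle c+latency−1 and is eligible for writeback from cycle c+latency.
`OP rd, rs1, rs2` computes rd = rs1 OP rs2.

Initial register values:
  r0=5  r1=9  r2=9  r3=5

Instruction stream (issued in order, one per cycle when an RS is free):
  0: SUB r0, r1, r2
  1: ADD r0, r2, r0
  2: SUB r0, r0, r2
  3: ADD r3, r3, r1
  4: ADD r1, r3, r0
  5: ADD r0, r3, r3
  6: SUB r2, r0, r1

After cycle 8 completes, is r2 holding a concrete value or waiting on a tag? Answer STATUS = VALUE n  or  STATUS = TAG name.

c1: issue SUB r0<-Add1 | r0:Add1,r1:9,r2:9,r3:5
c2: issue ADD r0<-Add2 | r0:Add2,r1:9,r2:9,r3:5
c3: CDB Add1=0; issue SUB r0<-Add1 | r0:Add1,r1:9,r2:9,r3:5
c4: issue ADD r3<-Add3 | r0:Add1,r1:9,r2:9,r3:Add3
c5: CDB Add2=9; issue ADD r1<-Add2 | r0:Add1,r1:Add2,r2:9,r3:Add3
c6: CDB Add3=14; issue ADD r0<-Add3 | r0:Add3,r1:Add2,r2:9,r3:14
c7: CDB Add1=0; issue SUB r2<-Add1 | r0:Add3,r1:Add2,r2:Add1,r3:14
c8: CDB Add3=28 | r0:28,r1:Add2,r2:Add1,r3:14

STATUS = TAG Add1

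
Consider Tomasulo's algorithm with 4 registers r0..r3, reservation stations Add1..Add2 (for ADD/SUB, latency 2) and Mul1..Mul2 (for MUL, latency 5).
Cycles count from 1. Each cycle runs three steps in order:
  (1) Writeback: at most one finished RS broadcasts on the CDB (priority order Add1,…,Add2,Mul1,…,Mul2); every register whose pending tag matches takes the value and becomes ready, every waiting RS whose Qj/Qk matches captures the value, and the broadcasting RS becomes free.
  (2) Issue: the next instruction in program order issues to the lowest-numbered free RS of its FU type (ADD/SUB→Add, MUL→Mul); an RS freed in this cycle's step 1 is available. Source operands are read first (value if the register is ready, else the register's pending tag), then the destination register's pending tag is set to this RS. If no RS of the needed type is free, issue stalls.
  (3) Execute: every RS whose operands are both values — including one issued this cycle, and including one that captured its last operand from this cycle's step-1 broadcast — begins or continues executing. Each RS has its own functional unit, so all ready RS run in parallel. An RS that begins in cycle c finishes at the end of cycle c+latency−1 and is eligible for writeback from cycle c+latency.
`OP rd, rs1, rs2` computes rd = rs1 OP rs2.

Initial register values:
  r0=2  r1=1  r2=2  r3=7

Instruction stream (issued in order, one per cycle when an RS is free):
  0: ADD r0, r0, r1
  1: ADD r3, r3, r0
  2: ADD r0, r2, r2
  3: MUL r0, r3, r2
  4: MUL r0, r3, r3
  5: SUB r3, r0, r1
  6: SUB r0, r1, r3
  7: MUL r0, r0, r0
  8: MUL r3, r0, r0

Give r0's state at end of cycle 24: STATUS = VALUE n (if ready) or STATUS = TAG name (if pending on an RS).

c1: issue ADD r0<-Add1 | r0:Add1,r1:1,r2:2,r3:7
c2: issue ADD r3<-Add2 | r0:Add1,r1:1,r2:2,r3:Add2
c3: CDB Add1=3; issue ADD r0<-Add1 | r0:Add1,r1:1,r2:2,r3:Add2
c4: issue MUL r0<-Mul1 | r0:Mul1,r1:1,r2:2,r3:Add2
c5: CDB Add1=4; issue MUL r0<-Mul2 | r0:Mul2,r1:1,r2:2,r3:Add2
c6: CDB Add2=10; issue SUB r3<-Add1 | r0:Mul2,r1:1,r2:2,r3:Add1
c7: issue SUB r0<-Add2 | r0:Add2,r1:1,r2:2,r3:Add1
c8: stall | r0:Add2,r1:1,r2:2,r3:Add1
c9: stall | r0:Add2,r1:1,r2:2,r3:Add1
c10: stall | r0:Add2,r1:1,r2:2,r3:Add1
c11: CDB Mul1=20; issue MUL r0<-Mul1 | r0:Mul1,r1:1,r2:2,r3:Add1
c12: CDB Mul2=100; issue MUL r3<-Mul2 | r0:Mul1,r1:1,r2:2,r3:Mul2
c13: - | r0:Mul1,r1:1,r2:2,r3:Mul2
c14: CDB Add1=99 | r0:Mul1,r1:1,r2:2,r3:Mul2
c15: - | r0:Mul1,r1:1,r2:2,r3:Mul2
c16: CDB Add2=-98 | r0:Mul1,r1:1,r2:2,r3:Mul2
c17: - | r0:Mul1,r1:1,r2:2,r3:Mul2
c18: - | r0:Mul1,r1:1,r2:2,r3:Mul2
c19: - | r0:Mul1,r1:1,r2:2,r3:Mul2
c20: - | r0:Mul1,r1:1,r2:2,r3:Mul2
c21: CDB Mul1=9604 | r0:9604,r1:1,r2:2,r3:Mul2
c22: - | r0:9604,r1:1,r2:2,r3:Mul2
c23: - | r0:9604,r1:1,r2:2,r3:Mul2
c24: - | r0:9604,r1:1,r2:2,r3:Mul2

STATUS = VALUE 9604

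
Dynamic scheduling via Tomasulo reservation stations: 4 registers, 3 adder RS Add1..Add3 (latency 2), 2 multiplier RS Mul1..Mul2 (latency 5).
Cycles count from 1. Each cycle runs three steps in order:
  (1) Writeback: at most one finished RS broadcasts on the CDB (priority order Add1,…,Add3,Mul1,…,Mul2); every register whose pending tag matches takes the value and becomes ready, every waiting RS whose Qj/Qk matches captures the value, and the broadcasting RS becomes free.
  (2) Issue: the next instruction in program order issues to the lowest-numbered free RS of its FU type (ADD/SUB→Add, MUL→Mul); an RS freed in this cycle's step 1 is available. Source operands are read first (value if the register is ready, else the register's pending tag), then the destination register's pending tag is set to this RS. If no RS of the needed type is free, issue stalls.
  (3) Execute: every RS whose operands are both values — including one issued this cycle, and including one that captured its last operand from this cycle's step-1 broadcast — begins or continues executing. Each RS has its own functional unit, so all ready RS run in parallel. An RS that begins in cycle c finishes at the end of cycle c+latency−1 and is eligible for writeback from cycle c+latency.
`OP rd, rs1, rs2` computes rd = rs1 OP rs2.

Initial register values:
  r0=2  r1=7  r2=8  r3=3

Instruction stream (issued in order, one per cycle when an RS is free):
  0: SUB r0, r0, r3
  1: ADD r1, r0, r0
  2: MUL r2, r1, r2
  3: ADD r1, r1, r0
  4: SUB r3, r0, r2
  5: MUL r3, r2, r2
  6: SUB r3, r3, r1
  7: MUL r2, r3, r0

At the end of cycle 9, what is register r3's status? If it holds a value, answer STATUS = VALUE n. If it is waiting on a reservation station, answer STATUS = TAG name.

STATUS = TAG Add1

  c1: issue SUB r0<-Add1  regs: r0:Add1,r1:7,r2:8,r3:3
  c2: issue ADD r1<-Add2  regs: r0:Add1,r1:Add2,r2:8,r3:3
  c3: CDB Add1=-1; issue MUL r2<-Mul1  regs: r0:-1,r1:Add2,r2:Mul1,r3:3
  c4: issue ADD r1<-Add1  regs: r0:-1,r1:Add1,r2:Mul1,r3:3
  c5: CDB Add2=-2; issue SUB r3<-Add2  regs: r0:-1,r1:Add1,r2:Mul1,r3:Add2
  c6: issue MUL r3<-Mul2  regs: r0:-1,r1:Add1,r2:Mul1,r3:Mul2
  c7: CDB Add1=-3; issue SUB r3<-Add1  regs: r0:-1,r1:-3,r2:Mul1,r3:Add1
  c8: stall  regs: r0:-1,r1:-3,r2:Mul1,r3:Add1
  c9: stall  regs: r0:-1,r1:-3,r2:Mul1,r3:Add1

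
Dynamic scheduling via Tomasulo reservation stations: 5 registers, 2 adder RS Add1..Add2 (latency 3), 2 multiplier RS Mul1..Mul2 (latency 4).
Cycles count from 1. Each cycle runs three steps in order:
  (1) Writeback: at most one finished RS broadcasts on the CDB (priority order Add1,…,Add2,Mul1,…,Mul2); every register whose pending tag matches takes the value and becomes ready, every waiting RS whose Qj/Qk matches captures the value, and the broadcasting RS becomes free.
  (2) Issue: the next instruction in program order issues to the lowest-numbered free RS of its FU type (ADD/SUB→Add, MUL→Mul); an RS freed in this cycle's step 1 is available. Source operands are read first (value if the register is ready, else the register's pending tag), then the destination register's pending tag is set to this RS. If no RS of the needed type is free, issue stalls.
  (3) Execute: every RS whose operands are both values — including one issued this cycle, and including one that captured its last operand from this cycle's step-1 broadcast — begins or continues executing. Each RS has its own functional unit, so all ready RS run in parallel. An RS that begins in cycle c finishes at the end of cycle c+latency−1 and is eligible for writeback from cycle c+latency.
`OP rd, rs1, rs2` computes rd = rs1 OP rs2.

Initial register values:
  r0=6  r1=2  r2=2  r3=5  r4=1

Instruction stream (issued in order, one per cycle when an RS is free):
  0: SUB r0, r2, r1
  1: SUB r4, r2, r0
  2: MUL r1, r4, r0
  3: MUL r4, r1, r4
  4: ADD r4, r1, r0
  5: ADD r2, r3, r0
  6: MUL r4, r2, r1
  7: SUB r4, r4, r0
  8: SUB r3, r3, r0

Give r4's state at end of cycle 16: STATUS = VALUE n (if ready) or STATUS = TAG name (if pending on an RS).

STATUS = TAG Add2

  c1: issue SUB r0<-Add1  regs: r0:Add1,r1:2,r2:2,r3:5,r4:1
  c2: issue SUB r4<-Add2  regs: r0:Add1,r1:2,r2:2,r3:5,r4:Add2
  c3: issue MUL r1<-Mul1  regs: r0:Add1,r1:Mul1,r2:2,r3:5,r4:Add2
  c4: CDB Add1=0; issue MUL r4<-Mul2  regs: r0:0,r1:Mul1,r2:2,r3:5,r4:Mul2
  c5: issue ADD r4<-Add1  regs: r0:0,r1:Mul1,r2:2,r3:5,r4:Add1
  c6: stall  regs: r0:0,r1:Mul1,r2:2,r3:5,r4:Add1
  c7: CDB Add2=2; issue ADD r2<-Add2  regs: r0:0,r1:Mul1,r2:Add2,r3:5,r4:Add1
  c8: stall  regs: r0:0,r1:Mul1,r2:Add2,r3:5,r4:Add1
  c9: stall  regs: r0:0,r1:Mul1,r2:Add2,r3:5,r4:Add1
  c10: CDB Add2=5; stall  regs: r0:0,r1:Mul1,r2:5,r3:5,r4:Add1
  c11: CDB Mul1=0; issue MUL r4<-Mul1  regs: r0:0,r1:0,r2:5,r3:5,r4:Mul1
  c12: issue SUB r4<-Add2  regs: r0:0,r1:0,r2:5,r3:5,r4:Add2
  c13: stall  regs: r0:0,r1:0,r2:5,r3:5,r4:Add2
  c14: CDB Add1=0; issue SUB r3<-Add1  regs: r0:0,r1:0,r2:5,r3:Add1,r4:Add2
  c15: CDB Mul1=0  regs: r0:0,r1:0,r2:5,r3:Add1,r4:Add2
  c16: CDB Mul2=0  regs: r0:0,r1:0,r2:5,r3:Add1,r4:Add2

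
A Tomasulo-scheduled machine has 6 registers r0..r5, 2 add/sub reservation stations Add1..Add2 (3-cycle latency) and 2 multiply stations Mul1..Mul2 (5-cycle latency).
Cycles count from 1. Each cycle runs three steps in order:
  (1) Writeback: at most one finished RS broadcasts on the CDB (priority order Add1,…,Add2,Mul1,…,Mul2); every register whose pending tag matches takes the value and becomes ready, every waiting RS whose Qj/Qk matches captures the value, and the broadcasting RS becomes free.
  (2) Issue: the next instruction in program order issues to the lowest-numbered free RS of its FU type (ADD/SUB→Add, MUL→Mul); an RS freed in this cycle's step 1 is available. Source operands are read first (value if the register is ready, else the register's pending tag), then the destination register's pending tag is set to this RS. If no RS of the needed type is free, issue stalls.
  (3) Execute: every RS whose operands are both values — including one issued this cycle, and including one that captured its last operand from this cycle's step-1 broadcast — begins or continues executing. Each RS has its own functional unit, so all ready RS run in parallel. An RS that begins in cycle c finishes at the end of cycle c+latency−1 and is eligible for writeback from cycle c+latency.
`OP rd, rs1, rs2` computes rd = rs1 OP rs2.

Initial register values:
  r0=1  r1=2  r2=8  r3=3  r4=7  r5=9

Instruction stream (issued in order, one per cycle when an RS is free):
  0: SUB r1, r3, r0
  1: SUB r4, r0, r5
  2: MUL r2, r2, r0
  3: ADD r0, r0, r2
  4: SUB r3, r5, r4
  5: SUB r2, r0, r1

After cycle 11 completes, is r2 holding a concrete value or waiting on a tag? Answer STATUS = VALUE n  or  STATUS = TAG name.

cycle 1: issue SUB r1<-Add1 // r0:1,r1:Add1,r2:8,r3:3,r4:7,r5:9
cycle 2: issue SUB r4<-Add2 // r0:1,r1:Add1,r2:8,r3:3,r4:Add2,r5:9
cycle 3: issue MUL r2<-Mul1 // r0:1,r1:Add1,r2:Mul1,r3:3,r4:Add2,r5:9
cycle 4: CDB Add1=2; issue ADD r0<-Add1 // r0:Add1,r1:2,r2:Mul1,r3:3,r4:Add2,r5:9
cycle 5: CDB Add2=-8; issue SUB r3<-Add2 // r0:Add1,r1:2,r2:Mul1,r3:Add2,r4:-8,r5:9
cycle 6: stall // r0:Add1,r1:2,r2:Mul1,r3:Add2,r4:-8,r5:9
cycle 7: stall // r0:Add1,r1:2,r2:Mul1,r3:Add2,r4:-8,r5:9
cycle 8: CDB Add2=17; issue SUB r2<-Add2 // r0:Add1,r1:2,r2:Add2,r3:17,r4:-8,r5:9
cycle 9: CDB Mul1=8 // r0:Add1,r1:2,r2:Add2,r3:17,r4:-8,r5:9
cycle 10: - // r0:Add1,r1:2,r2:Add2,r3:17,r4:-8,r5:9
cycle 11: - // r0:Add1,r1:2,r2:Add2,r3:17,r4:-8,r5:9

STATUS = TAG Add2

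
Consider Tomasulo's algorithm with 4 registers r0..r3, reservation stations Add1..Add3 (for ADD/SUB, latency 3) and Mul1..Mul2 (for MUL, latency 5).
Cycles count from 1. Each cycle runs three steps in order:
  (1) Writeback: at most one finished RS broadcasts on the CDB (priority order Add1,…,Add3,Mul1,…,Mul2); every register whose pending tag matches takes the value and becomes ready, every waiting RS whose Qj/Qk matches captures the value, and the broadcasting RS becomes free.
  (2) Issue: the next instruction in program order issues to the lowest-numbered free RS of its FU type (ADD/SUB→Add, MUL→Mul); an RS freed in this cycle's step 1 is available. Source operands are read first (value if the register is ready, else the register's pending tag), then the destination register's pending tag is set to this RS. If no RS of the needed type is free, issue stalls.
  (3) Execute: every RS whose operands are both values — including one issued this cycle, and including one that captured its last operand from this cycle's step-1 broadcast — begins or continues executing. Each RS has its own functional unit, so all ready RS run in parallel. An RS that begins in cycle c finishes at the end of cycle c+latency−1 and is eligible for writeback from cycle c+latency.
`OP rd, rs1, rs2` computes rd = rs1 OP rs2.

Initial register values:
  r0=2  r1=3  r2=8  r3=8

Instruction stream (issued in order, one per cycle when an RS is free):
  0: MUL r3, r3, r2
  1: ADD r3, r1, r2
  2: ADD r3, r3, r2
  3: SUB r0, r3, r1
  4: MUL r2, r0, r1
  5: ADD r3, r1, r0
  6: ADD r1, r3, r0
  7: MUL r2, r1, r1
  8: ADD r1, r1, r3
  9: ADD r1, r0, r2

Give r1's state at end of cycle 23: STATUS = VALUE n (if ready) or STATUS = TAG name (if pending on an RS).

  c1: issue MUL r3<-Mul1  regs: r0:2,r1:3,r2:8,r3:Mul1
  c2: issue ADD r3<-Add1  regs: r0:2,r1:3,r2:8,r3:Add1
  c3: issue ADD r3<-Add2  regs: r0:2,r1:3,r2:8,r3:Add2
  c4: issue SUB r0<-Add3  regs: r0:Add3,r1:3,r2:8,r3:Add2
  c5: CDB Add1=11; issue MUL r2<-Mul2  regs: r0:Add3,r1:3,r2:Mul2,r3:Add2
  c6: CDB Mul1=64; issue ADD r3<-Add1  regs: r0:Add3,r1:3,r2:Mul2,r3:Add1
  c7: stall  regs: r0:Add3,r1:3,r2:Mul2,r3:Add1
  c8: CDB Add2=19; issue ADD r1<-Add2  regs: r0:Add3,r1:Add2,r2:Mul2,r3:Add1
  c9: issue MUL r2<-Mul1  regs: r0:Add3,r1:Add2,r2:Mul1,r3:Add1
  c10: stall  regs: r0:Add3,r1:Add2,r2:Mul1,r3:Add1
  c11: CDB Add3=16; issue ADD r1<-Add3  regs: r0:16,r1:Add3,r2:Mul1,r3:Add1
  c12: stall  regs: r0:16,r1:Add3,r2:Mul1,r3:Add1
  c13: stall  regs: r0:16,r1:Add3,r2:Mul1,r3:Add1
  c14: CDB Add1=19; issue ADD r1<-Add1  regs: r0:16,r1:Add1,r2:Mul1,r3:19
  c15: -  regs: r0:16,r1:Add1,r2:Mul1,r3:19
  c16: CDB Mul2=48  regs: r0:16,r1:Add1,r2:Mul1,r3:19
  c17: CDB Add2=35  regs: r0:16,r1:Add1,r2:Mul1,r3:19
  c18: -  regs: r0:16,r1:Add1,r2:Mul1,r3:19
  c19: -  regs: r0:16,r1:Add1,r2:Mul1,r3:19
  c20: CDB Add3=54  regs: r0:16,r1:Add1,r2:Mul1,r3:19
  c21: -  regs: r0:16,r1:Add1,r2:Mul1,r3:19
  c22: CDB Mul1=1225  regs: r0:16,r1:Add1,r2:1225,r3:19
  c23: -  regs: r0:16,r1:Add1,r2:1225,r3:19

STATUS = TAG Add1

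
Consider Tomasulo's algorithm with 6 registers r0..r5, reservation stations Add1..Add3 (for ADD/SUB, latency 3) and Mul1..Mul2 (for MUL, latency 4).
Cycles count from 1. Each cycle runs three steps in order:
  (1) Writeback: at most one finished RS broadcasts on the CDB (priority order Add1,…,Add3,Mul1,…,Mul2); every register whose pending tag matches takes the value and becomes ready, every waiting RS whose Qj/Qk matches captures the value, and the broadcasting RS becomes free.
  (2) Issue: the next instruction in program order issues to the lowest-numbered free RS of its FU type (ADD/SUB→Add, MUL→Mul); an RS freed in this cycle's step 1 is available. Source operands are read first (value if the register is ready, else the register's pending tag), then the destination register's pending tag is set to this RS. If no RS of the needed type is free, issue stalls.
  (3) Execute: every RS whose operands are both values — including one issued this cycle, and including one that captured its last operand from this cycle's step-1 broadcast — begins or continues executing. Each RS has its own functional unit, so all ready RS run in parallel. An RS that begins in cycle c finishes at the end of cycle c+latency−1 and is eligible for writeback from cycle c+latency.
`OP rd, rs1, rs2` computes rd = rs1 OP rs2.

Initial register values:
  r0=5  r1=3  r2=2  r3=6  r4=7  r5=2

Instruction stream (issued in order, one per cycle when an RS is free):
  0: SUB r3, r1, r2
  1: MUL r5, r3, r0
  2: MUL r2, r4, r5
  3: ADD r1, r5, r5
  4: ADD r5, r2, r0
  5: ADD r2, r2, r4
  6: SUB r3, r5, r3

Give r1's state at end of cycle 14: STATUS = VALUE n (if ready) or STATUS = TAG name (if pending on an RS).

STATUS = VALUE 10

  c1: issue SUB r3<-Add1  regs: r0:5,r1:3,r2:2,r3:Add1,r4:7,r5:2
  c2: issue MUL r5<-Mul1  regs: r0:5,r1:3,r2:2,r3:Add1,r4:7,r5:Mul1
  c3: issue MUL r2<-Mul2  regs: r0:5,r1:3,r2:Mul2,r3:Add1,r4:7,r5:Mul1
  c4: CDB Add1=1; issue ADD r1<-Add1  regs: r0:5,r1:Add1,r2:Mul2,r3:1,r4:7,r5:Mul1
  c5: issue ADD r5<-Add2  regs: r0:5,r1:Add1,r2:Mul2,r3:1,r4:7,r5:Add2
  c6: issue ADD r2<-Add3  regs: r0:5,r1:Add1,r2:Add3,r3:1,r4:7,r5:Add2
  c7: stall  regs: r0:5,r1:Add1,r2:Add3,r3:1,r4:7,r5:Add2
  c8: CDB Mul1=5; stall  regs: r0:5,r1:Add1,r2:Add3,r3:1,r4:7,r5:Add2
  c9: stall  regs: r0:5,r1:Add1,r2:Add3,r3:1,r4:7,r5:Add2
  c10: stall  regs: r0:5,r1:Add1,r2:Add3,r3:1,r4:7,r5:Add2
  c11: CDB Add1=10; issue SUB r3<-Add1  regs: r0:5,r1:10,r2:Add3,r3:Add1,r4:7,r5:Add2
  c12: CDB Mul2=35  regs: r0:5,r1:10,r2:Add3,r3:Add1,r4:7,r5:Add2
  c13: -  regs: r0:5,r1:10,r2:Add3,r3:Add1,r4:7,r5:Add2
  c14: -  regs: r0:5,r1:10,r2:Add3,r3:Add1,r4:7,r5:Add2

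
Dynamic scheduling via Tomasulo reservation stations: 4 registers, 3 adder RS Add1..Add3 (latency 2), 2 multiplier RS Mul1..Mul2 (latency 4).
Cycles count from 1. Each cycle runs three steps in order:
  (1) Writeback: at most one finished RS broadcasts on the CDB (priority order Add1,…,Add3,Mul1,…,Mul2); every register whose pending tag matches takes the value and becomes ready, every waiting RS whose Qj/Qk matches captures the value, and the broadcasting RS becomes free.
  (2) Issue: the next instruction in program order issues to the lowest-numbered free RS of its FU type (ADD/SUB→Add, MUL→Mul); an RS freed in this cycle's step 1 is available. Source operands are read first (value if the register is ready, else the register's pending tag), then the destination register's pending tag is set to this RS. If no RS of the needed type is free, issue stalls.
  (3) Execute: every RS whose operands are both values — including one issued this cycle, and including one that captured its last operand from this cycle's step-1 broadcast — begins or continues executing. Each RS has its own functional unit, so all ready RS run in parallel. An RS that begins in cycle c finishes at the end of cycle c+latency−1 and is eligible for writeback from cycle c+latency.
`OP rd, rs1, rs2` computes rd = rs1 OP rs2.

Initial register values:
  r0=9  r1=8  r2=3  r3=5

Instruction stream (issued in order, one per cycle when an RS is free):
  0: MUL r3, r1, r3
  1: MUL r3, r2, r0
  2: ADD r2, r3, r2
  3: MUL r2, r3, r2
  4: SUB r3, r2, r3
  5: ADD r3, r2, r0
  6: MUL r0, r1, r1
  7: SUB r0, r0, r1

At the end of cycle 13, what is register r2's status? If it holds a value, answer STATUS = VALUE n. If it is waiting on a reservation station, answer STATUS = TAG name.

cycle 1: issue MUL r3<-Mul1 // r0:9,r1:8,r2:3,r3:Mul1
cycle 2: issue MUL r3<-Mul2 // r0:9,r1:8,r2:3,r3:Mul2
cycle 3: issue ADD r2<-Add1 // r0:9,r1:8,r2:Add1,r3:Mul2
cycle 4: stall // r0:9,r1:8,r2:Add1,r3:Mul2
cycle 5: CDB Mul1=40; issue MUL r2<-Mul1 // r0:9,r1:8,r2:Mul1,r3:Mul2
cycle 6: CDB Mul2=27; issue SUB r3<-Add2 // r0:9,r1:8,r2:Mul1,r3:Add2
cycle 7: issue ADD r3<-Add3 // r0:9,r1:8,r2:Mul1,r3:Add3
cycle 8: CDB Add1=30; issue MUL r0<-Mul2 // r0:Mul2,r1:8,r2:Mul1,r3:Add3
cycle 9: issue SUB r0<-Add1 // r0:Add1,r1:8,r2:Mul1,r3:Add3
cycle 10: - // r0:Add1,r1:8,r2:Mul1,r3:Add3
cycle 11: - // r0:Add1,r1:8,r2:Mul1,r3:Add3
cycle 12: CDB Mul1=810 // r0:Add1,r1:8,r2:810,r3:Add3
cycle 13: CDB Mul2=64 // r0:Add1,r1:8,r2:810,r3:Add3

STATUS = VALUE 810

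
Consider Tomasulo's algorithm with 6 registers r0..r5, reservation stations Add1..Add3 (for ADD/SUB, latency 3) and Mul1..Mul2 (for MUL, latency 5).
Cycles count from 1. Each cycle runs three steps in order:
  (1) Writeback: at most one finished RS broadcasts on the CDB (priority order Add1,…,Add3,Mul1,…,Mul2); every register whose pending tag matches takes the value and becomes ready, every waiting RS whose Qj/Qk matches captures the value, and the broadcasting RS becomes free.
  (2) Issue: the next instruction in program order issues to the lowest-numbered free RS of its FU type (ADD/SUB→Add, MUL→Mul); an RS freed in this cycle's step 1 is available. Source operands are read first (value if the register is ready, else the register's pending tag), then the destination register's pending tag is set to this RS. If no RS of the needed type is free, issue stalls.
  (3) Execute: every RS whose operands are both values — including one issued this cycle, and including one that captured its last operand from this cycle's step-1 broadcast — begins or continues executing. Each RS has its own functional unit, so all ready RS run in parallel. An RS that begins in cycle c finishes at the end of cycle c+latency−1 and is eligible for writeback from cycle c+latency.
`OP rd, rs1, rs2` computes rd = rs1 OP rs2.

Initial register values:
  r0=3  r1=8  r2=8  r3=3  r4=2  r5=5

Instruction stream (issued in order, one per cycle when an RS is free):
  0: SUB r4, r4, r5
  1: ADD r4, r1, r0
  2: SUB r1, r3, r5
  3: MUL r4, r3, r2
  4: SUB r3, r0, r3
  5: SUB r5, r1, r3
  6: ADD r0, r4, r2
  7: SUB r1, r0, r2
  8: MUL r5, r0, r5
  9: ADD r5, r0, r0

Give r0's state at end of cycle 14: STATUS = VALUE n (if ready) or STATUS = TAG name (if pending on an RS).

  c1: issue SUB r4<-Add1  regs: r0:3,r1:8,r2:8,r3:3,r4:Add1,r5:5
  c2: issue ADD r4<-Add2  regs: r0:3,r1:8,r2:8,r3:3,r4:Add2,r5:5
  c3: issue SUB r1<-Add3  regs: r0:3,r1:Add3,r2:8,r3:3,r4:Add2,r5:5
  c4: CDB Add1=-3; issue MUL r4<-Mul1  regs: r0:3,r1:Add3,r2:8,r3:3,r4:Mul1,r5:5
  c5: CDB Add2=11; issue SUB r3<-Add1  regs: r0:3,r1:Add3,r2:8,r3:Add1,r4:Mul1,r5:5
  c6: CDB Add3=-2; issue SUB r5<-Add2  regs: r0:3,r1:-2,r2:8,r3:Add1,r4:Mul1,r5:Add2
  c7: issue ADD r0<-Add3  regs: r0:Add3,r1:-2,r2:8,r3:Add1,r4:Mul1,r5:Add2
  c8: CDB Add1=0; issue SUB r1<-Add1  regs: r0:Add3,r1:Add1,r2:8,r3:0,r4:Mul1,r5:Add2
  c9: CDB Mul1=24; issue MUL r5<-Mul1  regs: r0:Add3,r1:Add1,r2:8,r3:0,r4:24,r5:Mul1
  c10: stall  regs: r0:Add3,r1:Add1,r2:8,r3:0,r4:24,r5:Mul1
  c11: CDB Add2=-2; issue ADD r5<-Add2  regs: r0:Add3,r1:Add1,r2:8,r3:0,r4:24,r5:Add2
  c12: CDB Add3=32  regs: r0:32,r1:Add1,r2:8,r3:0,r4:24,r5:Add2
  c13: -  regs: r0:32,r1:Add1,r2:8,r3:0,r4:24,r5:Add2
  c14: -  regs: r0:32,r1:Add1,r2:8,r3:0,r4:24,r5:Add2

STATUS = VALUE 32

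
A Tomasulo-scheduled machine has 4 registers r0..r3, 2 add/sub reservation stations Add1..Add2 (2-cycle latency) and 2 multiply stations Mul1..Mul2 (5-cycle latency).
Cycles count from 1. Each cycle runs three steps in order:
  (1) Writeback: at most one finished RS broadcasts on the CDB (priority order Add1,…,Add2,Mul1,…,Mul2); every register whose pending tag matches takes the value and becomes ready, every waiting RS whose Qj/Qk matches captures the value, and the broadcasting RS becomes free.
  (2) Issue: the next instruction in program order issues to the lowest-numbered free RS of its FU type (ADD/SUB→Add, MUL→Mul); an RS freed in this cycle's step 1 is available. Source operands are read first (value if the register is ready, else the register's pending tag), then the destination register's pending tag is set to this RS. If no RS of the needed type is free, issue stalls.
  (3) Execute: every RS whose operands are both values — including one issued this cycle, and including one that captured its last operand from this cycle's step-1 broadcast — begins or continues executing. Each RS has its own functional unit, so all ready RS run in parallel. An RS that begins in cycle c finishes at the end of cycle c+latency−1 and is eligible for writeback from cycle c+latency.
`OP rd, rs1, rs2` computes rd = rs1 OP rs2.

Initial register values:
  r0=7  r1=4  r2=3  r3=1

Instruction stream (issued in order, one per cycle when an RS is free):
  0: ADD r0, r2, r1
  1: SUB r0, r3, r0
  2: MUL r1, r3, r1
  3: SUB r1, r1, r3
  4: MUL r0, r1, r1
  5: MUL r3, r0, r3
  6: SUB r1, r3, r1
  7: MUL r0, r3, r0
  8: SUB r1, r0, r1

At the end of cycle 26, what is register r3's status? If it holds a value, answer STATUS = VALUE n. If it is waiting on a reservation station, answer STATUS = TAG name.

  c1: issue ADD r0<-Add1  regs: r0:Add1,r1:4,r2:3,r3:1
  c2: issue SUB r0<-Add2  regs: r0:Add2,r1:4,r2:3,r3:1
  c3: CDB Add1=7; issue MUL r1<-Mul1  regs: r0:Add2,r1:Mul1,r2:3,r3:1
  c4: issue SUB r1<-Add1  regs: r0:Add2,r1:Add1,r2:3,r3:1
  c5: CDB Add2=-6; issue MUL r0<-Mul2  regs: r0:Mul2,r1:Add1,r2:3,r3:1
  c6: stall  regs: r0:Mul2,r1:Add1,r2:3,r3:1
  c7: stall  regs: r0:Mul2,r1:Add1,r2:3,r3:1
  c8: CDB Mul1=4; issue MUL r3<-Mul1  regs: r0:Mul2,r1:Add1,r2:3,r3:Mul1
  c9: issue SUB r1<-Add2  regs: r0:Mul2,r1:Add2,r2:3,r3:Mul1
  c10: CDB Add1=3; stall  regs: r0:Mul2,r1:Add2,r2:3,r3:Mul1
  c11: stall  regs: r0:Mul2,r1:Add2,r2:3,r3:Mul1
  c12: stall  regs: r0:Mul2,r1:Add2,r2:3,r3:Mul1
  c13: stall  regs: r0:Mul2,r1:Add2,r2:3,r3:Mul1
  c14: stall  regs: r0:Mul2,r1:Add2,r2:3,r3:Mul1
  c15: CDB Mul2=9; issue MUL r0<-Mul2  regs: r0:Mul2,r1:Add2,r2:3,r3:Mul1
  c16: issue SUB r1<-Add1  regs: r0:Mul2,r1:Add1,r2:3,r3:Mul1
  c17: -  regs: r0:Mul2,r1:Add1,r2:3,r3:Mul1
  c18: -  regs: r0:Mul2,r1:Add1,r2:3,r3:Mul1
  c19: -  regs: r0:Mul2,r1:Add1,r2:3,r3:Mul1
  c20: CDB Mul1=9  regs: r0:Mul2,r1:Add1,r2:3,r3:9
  c21: -  regs: r0:Mul2,r1:Add1,r2:3,r3:9
  c22: CDB Add2=6  regs: r0:Mul2,r1:Add1,r2:3,r3:9
  c23: -  regs: r0:Mul2,r1:Add1,r2:3,r3:9
  c24: -  regs: r0:Mul2,r1:Add1,r2:3,r3:9
  c25: CDB Mul2=81  regs: r0:81,r1:Add1,r2:3,r3:9
  c26: -  regs: r0:81,r1:Add1,r2:3,r3:9

STATUS = VALUE 9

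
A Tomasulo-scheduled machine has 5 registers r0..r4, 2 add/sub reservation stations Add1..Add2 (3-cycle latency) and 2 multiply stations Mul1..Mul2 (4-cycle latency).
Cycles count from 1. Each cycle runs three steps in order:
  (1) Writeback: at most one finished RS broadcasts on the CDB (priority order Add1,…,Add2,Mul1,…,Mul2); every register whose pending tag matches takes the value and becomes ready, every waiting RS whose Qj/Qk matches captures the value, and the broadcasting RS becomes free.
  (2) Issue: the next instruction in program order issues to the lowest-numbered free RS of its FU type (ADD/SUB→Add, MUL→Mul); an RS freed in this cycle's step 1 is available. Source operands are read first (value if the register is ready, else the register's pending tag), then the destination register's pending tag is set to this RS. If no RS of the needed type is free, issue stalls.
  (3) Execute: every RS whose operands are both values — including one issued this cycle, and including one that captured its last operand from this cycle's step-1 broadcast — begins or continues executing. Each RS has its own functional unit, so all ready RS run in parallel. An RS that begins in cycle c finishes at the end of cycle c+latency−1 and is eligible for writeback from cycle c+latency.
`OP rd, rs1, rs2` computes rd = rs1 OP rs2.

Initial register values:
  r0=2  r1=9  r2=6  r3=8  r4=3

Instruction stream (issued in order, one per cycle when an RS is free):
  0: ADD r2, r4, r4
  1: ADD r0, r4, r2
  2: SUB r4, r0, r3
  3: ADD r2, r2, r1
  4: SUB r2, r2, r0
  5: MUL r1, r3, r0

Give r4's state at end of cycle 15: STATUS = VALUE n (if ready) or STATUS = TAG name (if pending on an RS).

STATUS = VALUE 1

cycle 1: issue ADD r2<-Add1 // r0:2,r1:9,r2:Add1,r3:8,r4:3
cycle 2: issue ADD r0<-Add2 // r0:Add2,r1:9,r2:Add1,r3:8,r4:3
cycle 3: stall // r0:Add2,r1:9,r2:Add1,r3:8,r4:3
cycle 4: CDB Add1=6; issue SUB r4<-Add1 // r0:Add2,r1:9,r2:6,r3:8,r4:Add1
cycle 5: stall // r0:Add2,r1:9,r2:6,r3:8,r4:Add1
cycle 6: stall // r0:Add2,r1:9,r2:6,r3:8,r4:Add1
cycle 7: CDB Add2=9; issue ADD r2<-Add2 // r0:9,r1:9,r2:Add2,r3:8,r4:Add1
cycle 8: stall // r0:9,r1:9,r2:Add2,r3:8,r4:Add1
cycle 9: stall // r0:9,r1:9,r2:Add2,r3:8,r4:Add1
cycle 10: CDB Add1=1; issue SUB r2<-Add1 // r0:9,r1:9,r2:Add1,r3:8,r4:1
cycle 11: CDB Add2=15; issue MUL r1<-Mul1 // r0:9,r1:Mul1,r2:Add1,r3:8,r4:1
cycle 12: - // r0:9,r1:Mul1,r2:Add1,r3:8,r4:1
cycle 13: - // r0:9,r1:Mul1,r2:Add1,r3:8,r4:1
cycle 14: CDB Add1=6 // r0:9,r1:Mul1,r2:6,r3:8,r4:1
cycle 15: CDB Mul1=72 // r0:9,r1:72,r2:6,r3:8,r4:1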